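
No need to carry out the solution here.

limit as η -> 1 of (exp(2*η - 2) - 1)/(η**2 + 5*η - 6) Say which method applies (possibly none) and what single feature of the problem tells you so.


Technique: l'Hôpital's rule (0/0) — plug in 1: top and bottom both hit zero, so differentiate each and retry. The standard small-argument limits would also carry it; the rule is the systematic route.


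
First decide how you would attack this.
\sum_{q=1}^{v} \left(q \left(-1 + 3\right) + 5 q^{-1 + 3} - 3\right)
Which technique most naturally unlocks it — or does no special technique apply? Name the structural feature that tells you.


Diagnosis: no special technique — the sum is polynomial through and through; closed forms for each power of q finish it directly.


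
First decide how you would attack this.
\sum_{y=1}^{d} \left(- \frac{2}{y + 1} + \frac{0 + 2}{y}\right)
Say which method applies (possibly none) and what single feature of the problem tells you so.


Method: telescoping — this sum is a zipper: each term contributes \frac{0 + 2}{y} and removes the next index's value, which the following term puts back, closing term by term.


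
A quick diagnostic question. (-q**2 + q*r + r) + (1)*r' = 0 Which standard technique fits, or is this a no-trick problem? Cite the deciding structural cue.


Verdict: a linear integrating factor — the unknown enters only to the first power against a nonzero forcing term — the integrating-factor template applies directly.


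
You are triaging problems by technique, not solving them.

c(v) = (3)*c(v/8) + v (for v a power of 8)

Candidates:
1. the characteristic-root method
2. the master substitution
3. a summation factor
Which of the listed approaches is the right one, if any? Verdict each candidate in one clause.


Technique: the master substitution — divide-the-index recursion (v/8 inside the call) straightens out once the index is rewritten as 8^m.
- the characteristic-root method: the recursion divides its index rather than shifting it — outside the constant-shift family the root method covers.
- the master substitution — applicable, and directly so.
- a summation factor: a divided-index call is outside the fixed-shift first-order family a summation factor normalizes.


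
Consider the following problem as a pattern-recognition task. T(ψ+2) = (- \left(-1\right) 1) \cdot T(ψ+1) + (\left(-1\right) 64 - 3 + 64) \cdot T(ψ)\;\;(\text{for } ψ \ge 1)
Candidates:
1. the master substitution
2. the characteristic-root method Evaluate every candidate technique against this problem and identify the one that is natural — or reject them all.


Verdict: the characteristic-root method — shift-invariance with fixed coefficients calls for exponential trials; the characteristic polynomial finds every r^ψ.
- the master substitution: there is no divide-the-index recursive argument.
- the characteristic-root method — yes, a natural case for it.


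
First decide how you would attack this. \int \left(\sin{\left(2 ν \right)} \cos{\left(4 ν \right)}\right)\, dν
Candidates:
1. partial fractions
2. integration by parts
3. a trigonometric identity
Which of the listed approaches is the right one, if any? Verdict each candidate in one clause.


Method: a trigonometric identity — distinct frequencies under one product (\sin{\left(2 ν \right)} \cos{\left(4 ν \right)}): the product-to-sum identity is the systematic route to an integrable form.
- partial fractions: there is no rational-function structure to decompose.
- integration by parts: not the fit here: there is no polynomial factor to ladder down — parts can still close the trigonometric product by recursion, though the identity rewrite is the direct route.
- a trigonometric identity — applicable, and directly so.


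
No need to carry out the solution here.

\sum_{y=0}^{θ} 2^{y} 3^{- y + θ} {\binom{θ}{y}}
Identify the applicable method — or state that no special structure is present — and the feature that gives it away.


Verdict: the binomial theorem — terms weighting {\binom{θ}{y}} against matched powers of 2 and 3 reassemble into (2 + 3)^θ by the binomial theorem.


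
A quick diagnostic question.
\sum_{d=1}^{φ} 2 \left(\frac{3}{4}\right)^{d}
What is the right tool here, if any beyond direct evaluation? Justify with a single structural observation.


Best approach: the geometric series formula — each summand is the previous one scaled by \frac{3}{4}; that constant multiplier is itself the geometric structure.


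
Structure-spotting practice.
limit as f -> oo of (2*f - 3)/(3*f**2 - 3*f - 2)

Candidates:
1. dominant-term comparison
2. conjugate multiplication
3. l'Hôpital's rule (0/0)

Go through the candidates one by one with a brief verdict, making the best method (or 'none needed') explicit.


Verdict: dominant-term comparison — at large f only the top-degree terms survive; compare the leading terms and the limit falls out.
- dominant-term comparison: yes — fits the structure here.
- conjugate multiplication: multiplying by a conjugate would not remove any indeterminacy here.
- l'Hôpital's rule (0/0) — viewed as a single quotient this runs to ∞/∞, not the 0/0 clash this candidate addresses; an at-infinity variant of the rule would resolve it, but comparing leading growth reads the answer without differentiating.


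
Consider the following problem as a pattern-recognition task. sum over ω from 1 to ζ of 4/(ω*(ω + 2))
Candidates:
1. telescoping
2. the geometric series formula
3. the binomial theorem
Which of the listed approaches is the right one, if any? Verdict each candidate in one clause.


Verdict: telescoping — 4/(ω*(ω + 2)) is a collapsed telescope: expand it into simple fractions to see the cancellation.
- telescoping: applies; the problem has the shape this method handles.
- the geometric series formula: consecutive terms are not related by a fixed multiplier.
- the binomial theorem — there is no pair of bases whose matched powers would reassemble into a single binomial power.


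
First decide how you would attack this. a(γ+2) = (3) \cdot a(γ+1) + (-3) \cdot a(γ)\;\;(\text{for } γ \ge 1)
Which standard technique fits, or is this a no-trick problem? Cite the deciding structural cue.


Best approach: the characteristic-root method — because shifting γ leaves the equation's coefficients unchanged, exponential trials reduce it to algebra.


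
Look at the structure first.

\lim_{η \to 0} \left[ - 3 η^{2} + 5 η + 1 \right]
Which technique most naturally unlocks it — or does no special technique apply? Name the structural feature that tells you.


Technique: no special technique — nothing blocks direct substitution at 0: plug in and finish.


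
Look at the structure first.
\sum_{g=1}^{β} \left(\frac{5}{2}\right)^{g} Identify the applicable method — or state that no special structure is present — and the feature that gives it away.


Technique: the geometric series formula — consecutive terms stand in a fixed index-free ratio — the geometric sum formula closes it.


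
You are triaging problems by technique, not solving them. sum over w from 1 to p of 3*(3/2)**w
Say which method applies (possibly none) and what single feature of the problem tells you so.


Diagnosis: the geometric series formula — consecutive terms stand in a fixed index-free ratio — the geometric sum formula closes it.


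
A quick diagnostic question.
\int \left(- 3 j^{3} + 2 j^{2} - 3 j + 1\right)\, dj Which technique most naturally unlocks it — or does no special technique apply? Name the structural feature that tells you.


Verdict: no special technique — a term-by-term power-rule job in j; no substitution or rearrangement earns its keep here.


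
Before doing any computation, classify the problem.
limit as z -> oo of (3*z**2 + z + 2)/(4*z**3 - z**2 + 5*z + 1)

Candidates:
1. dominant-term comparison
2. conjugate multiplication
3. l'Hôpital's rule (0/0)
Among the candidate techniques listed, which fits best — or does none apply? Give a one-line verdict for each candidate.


Method: dominant-term comparison — as z grows, only the highest-degree terms matter — compare leading terms and read the limit off.
- dominant-term comparison: yes — fits the structure here.
- conjugate multiplication — multiplying by a conjugate would not remove any indeterminacy here.
- l'Hôpital's rule (0/0): no 0/0 form appears: written as one quotient, top and bottom both grow without bound, and the ratio is decided by their leading terms.


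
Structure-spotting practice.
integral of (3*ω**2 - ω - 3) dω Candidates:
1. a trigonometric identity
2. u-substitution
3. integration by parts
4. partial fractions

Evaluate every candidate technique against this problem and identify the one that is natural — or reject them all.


Method: no special technique — scan for structure and find none: constant multiples of powers of ω, integrate directly.
- a trigonometric identity — no sine or cosine appears, so there is nothing for a trigonometric identity to act on.
- u-substitution: any workable substitution here is cosmetic — the integrand is already in directly integrable form.
- integration by parts: parts would only shuffle a directly integrable integrand.
- partial fractions — the expression is not a ratio of polynomials that decomposes further.


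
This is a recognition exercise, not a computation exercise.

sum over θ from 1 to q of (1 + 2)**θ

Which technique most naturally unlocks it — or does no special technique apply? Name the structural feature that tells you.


Technique: the geometric series formula — consecutive terms stand in a fixed index-free ratio — the geometric sum formula closes it.


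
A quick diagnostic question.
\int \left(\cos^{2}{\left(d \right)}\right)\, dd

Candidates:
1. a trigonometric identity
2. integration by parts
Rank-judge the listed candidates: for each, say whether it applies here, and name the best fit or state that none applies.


Verdict: a trigonometric identity — \cos^{2}{\left(d \right)} carries an even exponent — trade it for double-angle cosines before integrating.
- a trigonometric identity — yes, a natural case for it.
- integration by parts: not the fit here: there is no polynomial factor to ladder down — parts can still close the trigonometric product by recursion, though the identity rewrite is the direct route.


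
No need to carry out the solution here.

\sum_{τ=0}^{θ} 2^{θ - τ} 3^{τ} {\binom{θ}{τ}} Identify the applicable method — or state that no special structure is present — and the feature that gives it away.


Best approach: the binomial theorem — terms weighting {\binom{θ}{τ}} against matched powers of 3 and 2 reassemble into (3 + 2)^θ by the binomial theorem.


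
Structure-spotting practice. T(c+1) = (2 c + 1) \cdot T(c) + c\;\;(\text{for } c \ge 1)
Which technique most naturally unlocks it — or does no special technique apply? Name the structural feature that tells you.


Best approach: a summation factor — rescale the sequence by the product of the weights 2 c + 1 so far — the recurrence collapses to a plain running sum.


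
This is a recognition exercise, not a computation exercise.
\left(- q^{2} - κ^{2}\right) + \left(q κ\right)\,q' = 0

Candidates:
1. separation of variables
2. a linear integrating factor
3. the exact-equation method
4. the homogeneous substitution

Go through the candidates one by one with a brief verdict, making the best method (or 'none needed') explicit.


Verdict: the homogeneous substitution — scaling κ and q together leaves the slope fixed — it depends only on q/κ, so substitute the ratio. A Bernoulli rewrite works here as the equation stands — the homogeneous substitution is the more immediate reading.
- separation of variables — the two dependences are entangled, not a clean product of one-variable pieces.
- a linear integrating factor: the unknown enters nonlinearly (through a power, a denominator, or a transcendental function), which the linear integrating-factor recipe cannot absorb as-is — any repair would come from a preliminary substitution, not the factor.
- the exact-equation method — the mixed-partials test fails on this split — it is not an exact differential as presented.
- the homogeneous substitution: a fit — the right tool for this form.


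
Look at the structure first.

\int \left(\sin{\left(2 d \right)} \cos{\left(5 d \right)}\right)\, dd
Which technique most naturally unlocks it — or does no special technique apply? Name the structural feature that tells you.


Best approach: a trigonometric identity — \sin{\left(2 d \right)} \cos{\left(5 d \right)} mixes two frequencies; the product-to-sum identity splits it into single-frequency sinusoids.


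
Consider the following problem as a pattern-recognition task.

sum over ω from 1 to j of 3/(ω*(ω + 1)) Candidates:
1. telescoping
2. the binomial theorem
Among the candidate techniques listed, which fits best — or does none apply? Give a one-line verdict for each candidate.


Best approach: telescoping — split 3/(ω*(ω + 1)) by partial fractions and the pieces are one function at shifted arguments — interior terms cancel.
- telescoping — a fit — the right tool for this form.
- the binomial theorem: the summand does not match any term pattern of an expanded binomial power.


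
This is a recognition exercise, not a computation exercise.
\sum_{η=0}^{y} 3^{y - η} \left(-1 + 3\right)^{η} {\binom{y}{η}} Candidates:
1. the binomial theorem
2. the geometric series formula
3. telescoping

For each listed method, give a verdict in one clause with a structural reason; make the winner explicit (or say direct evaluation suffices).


Method: the binomial theorem — binomial coefficients against complementary powers of (-1 + 3) and 3: recognize the binomial expansion and resum.
- the binomial theorem: yes, a natural case for it.
- the geometric series formula: no single multiplier carries one term to the next throughout the sum.
- telescoping: writing out consecutive terms as given produces no pairwise cancellation.


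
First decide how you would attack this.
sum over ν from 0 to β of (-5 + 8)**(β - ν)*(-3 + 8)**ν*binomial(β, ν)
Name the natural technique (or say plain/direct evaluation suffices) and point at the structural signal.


Best approach: the binomial theorem — terms weighting binomial(β, ν) against matched powers of (-3 + 8) and (-5 + 8) reassemble into ((-3 + 8) + (-5 + 8))^β by the binomial theorem.


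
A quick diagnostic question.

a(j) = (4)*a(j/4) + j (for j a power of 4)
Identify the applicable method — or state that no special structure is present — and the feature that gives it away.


Verdict: the master substitution — a divide-and-conquer shape: argument j/4, so change variables with j = 4^m and solve the linear version.


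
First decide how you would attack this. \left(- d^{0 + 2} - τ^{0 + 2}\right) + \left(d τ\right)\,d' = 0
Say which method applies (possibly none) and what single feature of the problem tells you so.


Diagnosis: the homogeneous substitution — the slope's numerator and denominator share total degree; set v = d/τ and the equation drops to separable form. A Bernoulli rewrite works here as the equation stands — the homogeneous substitution is the more immediate reading.


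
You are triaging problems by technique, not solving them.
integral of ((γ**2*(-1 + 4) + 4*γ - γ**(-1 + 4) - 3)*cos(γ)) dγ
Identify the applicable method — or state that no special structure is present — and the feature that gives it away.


Best approach: integration by parts — (γ**2*(-1 + 4) + 4*γ - γ**(-1 + 4) - 3) dies after finitely many derivatives while cos(γ) cycles under integration — the tabular/parts setup.


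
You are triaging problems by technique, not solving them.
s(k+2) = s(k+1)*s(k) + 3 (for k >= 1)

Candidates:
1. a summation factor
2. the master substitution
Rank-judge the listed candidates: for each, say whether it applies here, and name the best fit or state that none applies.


Technique: no special technique — the recurrence is nonlinear in the sequence terms; no linear-recurrence method fits it as written — one iterates or studies it directly.
- a summation factor — no summation factor applies — the rule is not linear in the sequence values.
- the master substitution — the recursion shifts the index rather than dividing it.


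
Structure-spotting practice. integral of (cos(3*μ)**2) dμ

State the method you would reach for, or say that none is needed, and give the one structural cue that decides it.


Method: a trigonometric identity — even powers like cos(3*μ)**2 never integrate directly; the half-angle identity lowers the degree first.


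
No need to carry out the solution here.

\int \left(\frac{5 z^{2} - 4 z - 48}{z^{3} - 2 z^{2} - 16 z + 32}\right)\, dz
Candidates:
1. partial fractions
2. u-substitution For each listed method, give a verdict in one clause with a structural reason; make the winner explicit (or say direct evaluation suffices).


Method: partial fractions — the factorization of z^{3} - 2 z^{2} - 16 z + 32 is the whole battle; after it, each term is a table integral.
- partial fractions — applicable, and directly so.
- u-substitution: no subexpression of the integrand pairs with its own derivative as a factor — individual terms may offer their own substitutions, but any change of variable covering the whole integral would have to be constructed from outside the expression.


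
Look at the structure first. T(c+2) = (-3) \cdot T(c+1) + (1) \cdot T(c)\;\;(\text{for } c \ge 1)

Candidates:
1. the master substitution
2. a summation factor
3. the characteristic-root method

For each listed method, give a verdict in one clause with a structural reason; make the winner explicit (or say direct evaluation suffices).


Method: the characteristic-root method — shift-invariance with fixed coefficients calls for exponential trials; the characteristic polynomial finds every r^c.
- the master substitution: the recursive argument is a shift of the index, not a fixed fraction of it.
- a summation factor — the recurrence reaches back more than one step, outside the first-order family a summation factor normalizes.
- the characteristic-root method: a fit — the right tool for this form.


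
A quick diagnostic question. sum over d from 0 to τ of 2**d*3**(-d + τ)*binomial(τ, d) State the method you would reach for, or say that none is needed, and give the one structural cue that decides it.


Method: the binomial theorem — binomial(τ, d) weighting matched powers of 2 and 3 is the expanded form of (2 + 3)^τ — fold it back up.


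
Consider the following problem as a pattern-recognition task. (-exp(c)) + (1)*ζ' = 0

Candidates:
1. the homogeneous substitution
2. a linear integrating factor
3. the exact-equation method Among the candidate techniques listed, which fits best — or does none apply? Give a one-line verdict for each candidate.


Method: no special technique — solved for the derivative, ζ never appears on the right — this is a direct integration in c, not a differential-equations problem at heart.
- the homogeneous substitution — the slope does not depend on the ratio of the variables alone.
- a linear integrating factor: the linear template holds only trivially here (the unknown is absent, so the coefficient is zero) — the method is not the natural label.
- the exact-equation method — no dependence on the unknown anywhere: exactness is a label without content here.


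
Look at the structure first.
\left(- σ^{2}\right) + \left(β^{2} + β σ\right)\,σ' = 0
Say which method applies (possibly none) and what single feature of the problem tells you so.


Diagnosis: the homogeneous substitution — scaling β and σ together leaves the slope fixed — it depends only on σ/β, so substitute the ratio. Rewriting — with the variables' roles exchanged where the shape demands it — would expose a Bernoulli structure too; the homogeneous substitution simply reads the degrees directly.


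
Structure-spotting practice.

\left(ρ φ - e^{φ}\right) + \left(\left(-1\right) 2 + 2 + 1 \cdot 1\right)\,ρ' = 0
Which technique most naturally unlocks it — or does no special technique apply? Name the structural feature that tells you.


Diagnosis: a linear integrating factor — linear in the unknown with genuine forcing: multiply through by the exponential of the integrated coefficient and the left side closes into one derivative.


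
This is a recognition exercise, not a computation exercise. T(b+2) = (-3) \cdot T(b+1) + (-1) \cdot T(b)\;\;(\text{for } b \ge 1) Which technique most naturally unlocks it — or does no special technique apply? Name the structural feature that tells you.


Technique: the characteristic-root method — the recurrence is linear and homogeneous with constant coefficients, so the ansatz r^b turns it into a polynomial equation for r.


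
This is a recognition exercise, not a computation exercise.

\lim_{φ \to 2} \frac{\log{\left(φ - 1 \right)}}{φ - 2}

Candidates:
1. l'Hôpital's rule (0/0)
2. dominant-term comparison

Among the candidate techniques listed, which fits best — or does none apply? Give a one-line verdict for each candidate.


Diagnosis: l'Hôpital's rule (0/0) — both numerator and denominator vanish at 2: the genuine 0/0 indeterminate that l'Hôpital exists for. One could equally expand both pieces locally and compare leading terms; the rule does that in one stroke.
- l'Hôpital's rule (0/0): applicable, and directly so.
- dominant-term comparison: this limit is not decided by comparing leading-term growth at infinity.


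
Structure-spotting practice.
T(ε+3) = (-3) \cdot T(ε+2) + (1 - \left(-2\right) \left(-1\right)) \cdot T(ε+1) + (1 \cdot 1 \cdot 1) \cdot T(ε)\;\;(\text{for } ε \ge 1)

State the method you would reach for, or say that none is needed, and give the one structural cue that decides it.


Diagnosis: the characteristic-root method — shift-invariance with fixed coefficients calls for exponential trials; the characteristic polynomial finds every r^ε.


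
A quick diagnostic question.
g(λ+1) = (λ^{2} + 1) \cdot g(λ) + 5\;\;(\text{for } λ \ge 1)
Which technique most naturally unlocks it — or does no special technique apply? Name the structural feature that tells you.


Verdict: a summation factor — with the index-dependent coefficient λ^{2} + 1, dividing by the cumulative product turns the left side into a pure difference.


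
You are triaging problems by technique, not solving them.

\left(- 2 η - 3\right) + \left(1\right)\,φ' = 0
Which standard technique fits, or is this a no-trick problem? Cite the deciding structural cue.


Diagnosis: no special technique — the slope is a pure function of η; integrate both sides and be done.


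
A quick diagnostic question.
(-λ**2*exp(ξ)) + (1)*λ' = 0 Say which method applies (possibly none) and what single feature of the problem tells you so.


Method: separation of variables — a product of single-variable factors, exp(ξ) and λ**2 — the textbook separable form.


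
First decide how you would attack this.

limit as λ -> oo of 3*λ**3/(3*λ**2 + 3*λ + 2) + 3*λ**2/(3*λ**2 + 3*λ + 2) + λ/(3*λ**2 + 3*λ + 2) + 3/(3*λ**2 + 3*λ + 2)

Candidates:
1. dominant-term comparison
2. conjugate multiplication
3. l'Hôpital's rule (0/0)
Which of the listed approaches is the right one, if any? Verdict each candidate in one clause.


Method: dominant-term comparison — growth-rate triage: the leading powers of λ decide the limit, everything else is noise.
- dominant-term comparison: applies; the problem has the shape this method handles.
- conjugate multiplication: no divergent radical difference is present for a conjugate pair to cancel.
- l'Hôpital's rule (0/0): as a single quotient the expression runs to ∞/∞ at the limit point — an at-infinity form of the rule would apply, though the leading-growth comparison is the direct reading.


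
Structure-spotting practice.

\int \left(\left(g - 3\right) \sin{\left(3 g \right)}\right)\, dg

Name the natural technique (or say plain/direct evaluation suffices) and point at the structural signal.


Technique: integration by parts — a polynomial g - 3 against the kernel \sin{\left(3 g \right)} is the signature bounded-ladder case for integration by parts.


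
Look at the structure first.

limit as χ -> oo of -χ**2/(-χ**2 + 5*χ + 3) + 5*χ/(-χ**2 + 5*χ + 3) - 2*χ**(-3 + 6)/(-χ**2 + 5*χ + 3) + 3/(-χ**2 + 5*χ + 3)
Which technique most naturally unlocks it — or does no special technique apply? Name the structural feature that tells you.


Best approach: dominant-term comparison — growth-rate triage: the leading powers of χ decide the limit, everything else is noise. Differentiating the expression as a single quotient would eventually settle it as well; matching dominant growth settles it immediately.


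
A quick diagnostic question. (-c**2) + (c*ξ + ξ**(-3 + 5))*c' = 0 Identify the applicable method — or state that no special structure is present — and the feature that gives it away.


Diagnosis: the homogeneous substitution — the slope's numerator and denominator have matching total degree, so it depends only on c/ξ and the ratio substitution collapses it. A Bernoulli-style rewrite — possibly after exchanging which variable is treated as dependent — would work as well; the homogeneous substitution is the more immediate reading here.


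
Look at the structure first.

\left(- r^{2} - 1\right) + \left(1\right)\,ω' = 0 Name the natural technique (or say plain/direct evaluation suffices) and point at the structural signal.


Technique: no special technique — with ω absent the equation is not coupled at all: direct integration in r.


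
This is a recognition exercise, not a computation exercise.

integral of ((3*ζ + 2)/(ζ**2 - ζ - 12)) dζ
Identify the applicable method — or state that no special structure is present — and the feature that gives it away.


Best approach: partial fractions — rational integrand, reducible denominator ζ**2 - ζ - 12: decompose first, integrate second.


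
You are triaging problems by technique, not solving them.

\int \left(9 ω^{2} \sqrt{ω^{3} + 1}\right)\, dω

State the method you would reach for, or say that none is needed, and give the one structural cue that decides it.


Method: u-substitution — collected, the integrand has one factor that is, up to a constant, the derivative of an inner expression the rest depends on — substitute for that inner expression.


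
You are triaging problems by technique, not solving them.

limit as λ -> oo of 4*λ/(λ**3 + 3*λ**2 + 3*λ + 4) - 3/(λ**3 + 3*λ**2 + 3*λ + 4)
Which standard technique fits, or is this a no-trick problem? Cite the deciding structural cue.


Technique: dominant-term comparison — as λ grows, only the highest-degree terms matter — compare leading terms and read the limit off. Differentiating the expression as a single quotient would eventually settle it as well; matching dominant growth settles it immediately.


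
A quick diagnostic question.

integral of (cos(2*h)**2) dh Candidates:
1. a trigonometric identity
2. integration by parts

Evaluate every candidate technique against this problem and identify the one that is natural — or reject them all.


Diagnosis: a trigonometric identity — cos(2*h)**2 is the textbook power-reduction case — identities first, antiderivatives second.
- a trigonometric identity — yes — fits the structure here.
- integration by parts: not the fit here: there is no polynomial factor to ladder down — parts can still close the trigonometric product by recursion, though the identity rewrite is the direct route.


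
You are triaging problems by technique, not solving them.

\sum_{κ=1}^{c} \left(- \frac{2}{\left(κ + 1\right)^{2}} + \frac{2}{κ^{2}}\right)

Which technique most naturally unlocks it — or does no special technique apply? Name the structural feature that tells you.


Technique: telescoping — this sum is a zipper: each term contributes \frac{2}{κ^{2}} and removes the next index's value, which the following term puts back, closing term by term.


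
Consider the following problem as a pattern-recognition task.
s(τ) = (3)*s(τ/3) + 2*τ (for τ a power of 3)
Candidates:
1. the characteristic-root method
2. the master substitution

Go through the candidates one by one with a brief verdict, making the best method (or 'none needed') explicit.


Technique: the master substitution — the recursive call is at index τ/3 rather than a shift, a divide-and-conquer shape — substituting τ = 3^m linearizes it.
- the characteristic-root method — the recursion divides its index rather than shifting it — outside the constant-shift family the root method covers.
- the master substitution: applicable, and directly so.


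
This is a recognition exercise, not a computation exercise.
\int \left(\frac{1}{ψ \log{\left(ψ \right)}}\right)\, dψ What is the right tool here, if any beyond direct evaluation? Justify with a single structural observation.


Verdict: u-substitution — collected, the integrand has one factor that is, up to a constant, the derivative of an inner expression the rest depends on — substitute for that inner expression.


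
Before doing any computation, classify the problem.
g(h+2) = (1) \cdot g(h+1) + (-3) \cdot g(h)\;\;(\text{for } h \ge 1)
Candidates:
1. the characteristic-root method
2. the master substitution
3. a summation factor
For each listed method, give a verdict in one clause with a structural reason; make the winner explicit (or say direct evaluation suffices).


Verdict: the characteristic-root method — shift-invariance with fixed coefficients calls for exponential trials; the characteristic polynomial finds every r^h.
- the characteristic-root method — yes — fits the structure here.
- the master substitution: with no divided-index recursive call, reindexing by powers of a base buys nothing.
- a summation factor: the recurrence reaches back more than one step, outside the first-order family a summation factor normalizes.


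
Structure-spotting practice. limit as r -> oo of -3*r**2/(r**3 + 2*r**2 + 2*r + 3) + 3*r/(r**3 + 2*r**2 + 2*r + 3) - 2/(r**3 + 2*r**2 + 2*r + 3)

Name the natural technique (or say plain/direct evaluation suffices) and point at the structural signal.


Technique: dominant-term comparison — divide by the highest power of r present: lower-order terms vanish and the dominant ratio remains. As a single quotient, the ∞/∞ shape would yield to repeated differentiation as well — the growth comparison gets there in one look.


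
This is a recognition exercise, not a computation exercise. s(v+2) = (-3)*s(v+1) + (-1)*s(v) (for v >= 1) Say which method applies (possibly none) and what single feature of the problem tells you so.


Verdict: the characteristic-root method — try a geometric ansatz r^v: constant coefficients turn the recurrence into one polynomial equation in r.


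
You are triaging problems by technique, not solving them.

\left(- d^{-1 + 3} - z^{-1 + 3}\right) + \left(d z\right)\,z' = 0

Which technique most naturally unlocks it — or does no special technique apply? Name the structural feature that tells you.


Method: the homogeneous substitution — the slope is degree-zero homogeneous: the ratio substitution v = z/d collapses it. A Bernoulli substitution is a fair alternative on this equation directly; the homogeneous reading takes it as given.


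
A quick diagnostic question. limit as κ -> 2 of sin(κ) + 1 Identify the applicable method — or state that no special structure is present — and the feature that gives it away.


Diagnosis: no special technique — no denominator vanishes and nothing blows up at 2: direct substitution is the whole computation.


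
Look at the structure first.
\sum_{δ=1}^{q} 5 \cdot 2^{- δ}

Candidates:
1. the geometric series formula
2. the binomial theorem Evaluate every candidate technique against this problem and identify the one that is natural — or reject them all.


Technique: the geometric series formula — consecutive terms stand in a fixed index-free ratio — the geometric sum formula closes it.
- the geometric series formula: applies; the problem has the shape this method handles.
- the binomial theorem — the terms lack the binomial-coefficient-weighted complementary-power pattern of an expansion.


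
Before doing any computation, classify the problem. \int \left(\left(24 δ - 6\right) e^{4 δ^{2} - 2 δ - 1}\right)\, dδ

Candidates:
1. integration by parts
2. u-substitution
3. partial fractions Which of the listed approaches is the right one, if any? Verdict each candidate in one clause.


Technique: u-substitution — collected, the integrand has one factor that is, up to a constant, the derivative of an inner expression the rest depends on — substitute for that inner expression.
- integration by parts — a polynomial factor is present, but its partner is not an exp, sine, or cosine of a degree-1 argument, nor a logarithm.
- u-substitution: applicable, and directly so.
- partial fractions: there is no rational-function structure to decompose.


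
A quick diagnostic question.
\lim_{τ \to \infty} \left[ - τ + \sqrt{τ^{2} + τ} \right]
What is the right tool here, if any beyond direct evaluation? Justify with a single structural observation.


Verdict: conjugate multiplication — two divergent pieces with a minus sign between them and a radical in the mix: rationalize \sqrt{τ^{2} + τ} - τ before any limit law applies.


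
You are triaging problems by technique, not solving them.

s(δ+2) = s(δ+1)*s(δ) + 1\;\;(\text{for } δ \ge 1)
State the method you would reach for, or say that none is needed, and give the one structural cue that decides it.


Best approach: no special technique — a nonlinear dependence on earlier terms breaks linearity, and with it every superposition-based closed form.


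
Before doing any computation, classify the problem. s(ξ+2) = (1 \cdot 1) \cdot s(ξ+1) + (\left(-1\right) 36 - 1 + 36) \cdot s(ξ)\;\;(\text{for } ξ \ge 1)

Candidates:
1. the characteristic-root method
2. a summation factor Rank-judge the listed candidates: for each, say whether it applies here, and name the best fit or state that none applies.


Method: the characteristic-root method — because shifting ξ leaves the equation's coefficients unchanged, exponential trials reduce it to algebra.
- the characteristic-root method — a fit — the right tool for this form.
- a summation factor — the recurrence reaches back more than one step, outside the first-order family a summation factor normalizes.


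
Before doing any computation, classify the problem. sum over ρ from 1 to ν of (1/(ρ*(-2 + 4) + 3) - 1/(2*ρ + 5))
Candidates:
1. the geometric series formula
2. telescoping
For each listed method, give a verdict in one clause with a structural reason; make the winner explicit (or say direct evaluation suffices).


Best approach: telescoping — a difference of consecutive values of one function (1/(ρ*(-2 + 4) + 3) at one index and the next) — telescoping by construction.
- the geometric series formula — the term-to-term ratio drifts with the index — the one thing the geometric formula cannot absorb.
- telescoping: a fit — the right tool for this form.


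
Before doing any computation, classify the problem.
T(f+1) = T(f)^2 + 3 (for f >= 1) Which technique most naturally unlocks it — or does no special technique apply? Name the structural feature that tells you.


Diagnosis: no special technique — the update rule curves (it is not linear in the unknown sequence), so no superposition-based closed form attaches — iterate or study it directly.


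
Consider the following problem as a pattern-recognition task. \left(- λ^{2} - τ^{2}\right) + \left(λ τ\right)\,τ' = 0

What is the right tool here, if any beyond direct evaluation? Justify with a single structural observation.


Diagnosis: the homogeneous substitution — scaling λ and τ together leaves the slope fixed — it depends only on τ/λ, so substitute the ratio. A Bernoulli substitution is a fair alternative on this equation directly; the homogeneous reading takes it as given.


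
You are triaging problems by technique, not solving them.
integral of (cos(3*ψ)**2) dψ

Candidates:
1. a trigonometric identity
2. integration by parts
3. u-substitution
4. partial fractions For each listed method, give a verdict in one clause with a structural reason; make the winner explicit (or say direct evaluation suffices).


Technique: a trigonometric identity — cos(3*ψ)**2 calls for power reduction: rewrite via double angles before any antiderivative is attempted.
- a trigonometric identity: yes — fits the structure here.
- integration by parts: not the natural route: no polynomial-kernel product appears — a recursive parts reduction of the trigonometric product exists, but the identity rewrite is direct.
- u-substitution: no subexpression of the integrand serves as a whole-integral substitution inner — individual terms may offer their own, but none carries its derivative as a factor of the full integrand; a working change of variable would have to be constructed from outside the expression.
- partial fractions: the expression is not a ratio of polynomials that decomposes further.


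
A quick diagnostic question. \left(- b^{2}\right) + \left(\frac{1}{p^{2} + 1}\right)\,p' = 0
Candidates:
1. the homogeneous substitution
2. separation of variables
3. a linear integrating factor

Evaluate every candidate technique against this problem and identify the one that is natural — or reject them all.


Verdict: separation of variables — a product of single-variable factors, b^{2} and p^{2} + 1 — the textbook separable form.
- the homogeneous substitution — the slope is not a function of the ratio of the variables alone.
- separation of variables: applicable, and directly so.
- a linear integrating factor: a nonlinear term in the unknown puts this outside the integrating-factor template.


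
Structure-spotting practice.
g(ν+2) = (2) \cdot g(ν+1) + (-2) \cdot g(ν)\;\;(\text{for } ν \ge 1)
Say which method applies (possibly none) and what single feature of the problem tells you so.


Best approach: the characteristic-root method — shift-invariance with fixed coefficients calls for exponential trials; the characteristic polynomial finds every r^ν.


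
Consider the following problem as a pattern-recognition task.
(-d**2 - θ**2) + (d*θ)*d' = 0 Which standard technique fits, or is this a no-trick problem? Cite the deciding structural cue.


Best approach: the homogeneous substitution — the slope's numerator and denominator have matching total degree, so it depends only on d/θ and the ratio substitution collapses it. Rearranged, this also fits the Bernoulli template directly; the homogeneous substitution reads the structure without the rearrangement.


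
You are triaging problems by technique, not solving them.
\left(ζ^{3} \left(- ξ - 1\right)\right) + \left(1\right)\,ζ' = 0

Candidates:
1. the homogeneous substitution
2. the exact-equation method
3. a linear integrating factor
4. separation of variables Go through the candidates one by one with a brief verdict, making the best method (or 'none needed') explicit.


Diagnosis: separation of variables — separating collects all ζ-dependence with the derivative and leaves all ξ-dependence opposite: variables separate.
- the homogeneous substitution: the slope does not depend on the ratio of the variables alone.
- the exact-equation method — the mixed-partials test fails on this split — it is not an exact differential as presented.
- a linear integrating factor — a nonlinear term in the unknown puts this outside the integrating-factor template.
- separation of variables — a fit — the right tool for this form.
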